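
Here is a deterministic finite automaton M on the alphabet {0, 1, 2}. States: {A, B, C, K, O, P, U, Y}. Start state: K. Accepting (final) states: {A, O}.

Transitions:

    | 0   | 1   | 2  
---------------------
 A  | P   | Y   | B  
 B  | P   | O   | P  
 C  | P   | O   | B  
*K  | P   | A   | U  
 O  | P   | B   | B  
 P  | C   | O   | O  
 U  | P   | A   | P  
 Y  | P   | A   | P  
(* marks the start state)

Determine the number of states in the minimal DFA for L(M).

Every state is reachable, so we keep all 8.
P0 = {A,O} | {B,C,K,P,U,Y}.
Refine {B,C,K,P,U,Y} on symbol 2: members go to different blocks, giving {B,C,K,U,Y} and {P}.
On input 2, block {B,C,K,U,Y} splits into {B,U,Y} and {C,K}.
Stable partition: {A,O} | {B,U,Y} | {P} | {C,K} — 4 equivalence classes.

4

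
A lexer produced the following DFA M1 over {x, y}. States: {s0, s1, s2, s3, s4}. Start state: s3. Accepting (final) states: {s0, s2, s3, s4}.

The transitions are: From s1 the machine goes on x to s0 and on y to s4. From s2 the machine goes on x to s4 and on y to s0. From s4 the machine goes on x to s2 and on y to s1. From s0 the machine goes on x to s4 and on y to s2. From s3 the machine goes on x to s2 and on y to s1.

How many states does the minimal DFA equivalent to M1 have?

3

All states are reachable from the start state.
Initial partition by acceptance: {s0,s2,s3,s4} | {s1}.
Split {s0,s2,s3,s4} by δ(·,y) → {s0,s2} and {s3,s4}.
No further refinement is possible. Final partition (3 blocks): {s0,s2} | {s1} | {s3,s4}.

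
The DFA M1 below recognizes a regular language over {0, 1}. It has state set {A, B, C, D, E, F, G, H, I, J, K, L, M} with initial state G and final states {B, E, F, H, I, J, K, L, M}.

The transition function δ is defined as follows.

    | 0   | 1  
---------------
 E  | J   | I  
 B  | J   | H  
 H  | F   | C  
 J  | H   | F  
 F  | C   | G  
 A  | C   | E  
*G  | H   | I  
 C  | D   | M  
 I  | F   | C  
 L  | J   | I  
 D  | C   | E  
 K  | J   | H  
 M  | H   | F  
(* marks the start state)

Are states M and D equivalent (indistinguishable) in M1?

First remove the unreachable states {A,B,K,L}; 9 states remain.
P0 = {E,F,H,I,J,M} | {C,D,G}.
On input 0, block {E,F,H,I,J,M} splits into {E,H,I,J,M} and {F}.
Split {E,H,I,J,M} by δ(·,0) → {E,J,M} and {H,I}.
Refine {E,J,M} on symbol 0: members go to different blocks, giving {J,M} and {E}.
On input 0, block {C,D,G} splits into {C,D} and {G}.
Split {C,D} by δ(·,1) → {C} and {D}.
No further refinement is possible. Final partition (7 blocks): {J,M} | {C} | {F} | {H,I} | {E} | {G} | {D}.
M and D end up in different blocks, so they are distinguishable. For instance, the string 'ε' is accepted from only M.

No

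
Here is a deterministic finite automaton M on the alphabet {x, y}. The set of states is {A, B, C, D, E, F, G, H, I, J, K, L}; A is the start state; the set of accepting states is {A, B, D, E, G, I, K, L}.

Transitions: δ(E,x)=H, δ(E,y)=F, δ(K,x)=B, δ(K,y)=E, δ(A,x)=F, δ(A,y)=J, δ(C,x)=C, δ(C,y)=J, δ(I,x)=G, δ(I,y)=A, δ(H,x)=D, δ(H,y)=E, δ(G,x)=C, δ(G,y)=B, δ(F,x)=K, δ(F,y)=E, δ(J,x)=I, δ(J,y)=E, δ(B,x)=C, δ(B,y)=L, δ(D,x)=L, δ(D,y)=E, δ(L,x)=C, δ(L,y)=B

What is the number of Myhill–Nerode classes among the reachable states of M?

All states are reachable from the start state.
Initial partition by acceptance: {A,B,D,E,G,I,K,L} | {C,F,H,J}.
On input x, block {A,B,D,E,G,I,K,L} splits into {A,B,E,G,L} and {D,I,K}.
Refine {A,B,E,G,L} on symbol y: members go to different blocks, giving {B,G,L} and {A,E}.
Split {C,F,H,J} by δ(·,x) → {F,H,J} and {C}.
The partition is now stable with 5 blocks: {B,G,L} | {F,H,J} | {D,I,K} | {A,E} | {C}.

5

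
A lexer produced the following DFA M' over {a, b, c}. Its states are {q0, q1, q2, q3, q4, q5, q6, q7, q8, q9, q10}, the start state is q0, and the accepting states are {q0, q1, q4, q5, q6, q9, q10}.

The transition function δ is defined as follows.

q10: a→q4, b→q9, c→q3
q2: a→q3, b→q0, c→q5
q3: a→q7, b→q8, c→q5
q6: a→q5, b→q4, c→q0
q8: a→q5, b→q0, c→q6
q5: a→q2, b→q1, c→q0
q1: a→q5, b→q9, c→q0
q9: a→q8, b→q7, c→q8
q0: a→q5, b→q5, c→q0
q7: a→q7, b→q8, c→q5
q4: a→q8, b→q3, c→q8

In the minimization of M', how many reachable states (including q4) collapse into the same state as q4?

First remove the unreachable states {q10}; 10 states remain.
P0 = {q0,q1,q4,q5,q6,q9} | {q2,q3,q7,q8}.
On input a, block {q0,q1,q4,q5,q6,q9} splits into {q0,q1,q6} and {q4,q5,q9}.
On input a, block {q2,q3,q7,q8} splits into {q2,q3,q7} and {q8}.
Split {q2,q3,q7} by δ(·,b) → {q3,q7} and {q2}.
Split {q4,q5,q9} by δ(·,a) → {q4,q9} and {q5}.
Split {q0,q1,q6} by δ(·,b) → {q1,q6} and {q0}.
The partition is now stable with 7 blocks: {q1,q6} | {q3,q7} | {q4,q9} | {q8} | {q2} | {q5} | {q0}.
The equivalence class containing q4 is {q4,q9}, of size 2.

2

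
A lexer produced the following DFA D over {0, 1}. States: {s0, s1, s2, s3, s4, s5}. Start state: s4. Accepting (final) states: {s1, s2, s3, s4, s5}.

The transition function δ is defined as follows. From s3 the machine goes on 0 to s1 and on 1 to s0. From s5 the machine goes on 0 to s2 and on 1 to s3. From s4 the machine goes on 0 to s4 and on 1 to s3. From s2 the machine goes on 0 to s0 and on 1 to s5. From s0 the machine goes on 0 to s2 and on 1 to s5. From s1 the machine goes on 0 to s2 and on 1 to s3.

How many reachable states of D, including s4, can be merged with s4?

Initial partition by acceptance: {s1,s2,s3,s4,s5} | {s0}.
On input 0, block {s1,s2,s3,s4,s5} splits into {s1,s3,s4,s5} and {s2}.
Split {s1,s3,s4,s5} by δ(·,0) → {s1,s5} and {s3,s4}.
Split {s3,s4} by δ(·,0) → {s3} and {s4}.
Stable partition: {s1,s5} | {s0} | {s2} | {s3} | {s4} — 5 equivalence classes.
The equivalence class containing s4 is {s4}, of size 1.

1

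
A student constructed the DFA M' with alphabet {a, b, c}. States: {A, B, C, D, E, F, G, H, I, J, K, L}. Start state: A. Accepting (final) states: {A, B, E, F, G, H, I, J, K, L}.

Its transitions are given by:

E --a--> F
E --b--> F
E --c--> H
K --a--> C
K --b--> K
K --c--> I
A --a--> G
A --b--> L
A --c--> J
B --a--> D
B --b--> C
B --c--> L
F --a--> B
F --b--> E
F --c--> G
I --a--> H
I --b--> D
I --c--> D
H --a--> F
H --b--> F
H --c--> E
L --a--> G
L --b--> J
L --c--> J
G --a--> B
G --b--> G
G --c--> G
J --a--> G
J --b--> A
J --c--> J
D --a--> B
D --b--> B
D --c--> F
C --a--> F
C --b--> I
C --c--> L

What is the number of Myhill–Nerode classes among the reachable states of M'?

8

First remove the unreachable states {K}; 11 states remain.
P0 = {A,B,E,F,G,H,I,J,L} | {C,D}.
Refine {A,B,E,F,G,H,I,J,L} on symbol a: members go to different blocks, giving {A,E,F,G,H,I,J,L} and {B}.
On input a, block {A,E,F,G,H,I,J,L} splits into {A,E,H,I,J,L} and {F,G}.
Split {A,E,H,I,J,L} by δ(·,a) → {A,E,H,J,L} and {I}.
Split {A,E,H,J,L} by δ(·,b) → {A,J,L} and {E,H}.
Refine {C,D} on symbol a: members go to different blocks, giving {C} and {D}.
Refine {F,G} on symbol b: members go to different blocks, giving {F} and {G}.
Stable partition: {A,J,L} | {C} | {B} | {F} | {I} | {E,H} | {D} | {G} — 8 equivalence classes.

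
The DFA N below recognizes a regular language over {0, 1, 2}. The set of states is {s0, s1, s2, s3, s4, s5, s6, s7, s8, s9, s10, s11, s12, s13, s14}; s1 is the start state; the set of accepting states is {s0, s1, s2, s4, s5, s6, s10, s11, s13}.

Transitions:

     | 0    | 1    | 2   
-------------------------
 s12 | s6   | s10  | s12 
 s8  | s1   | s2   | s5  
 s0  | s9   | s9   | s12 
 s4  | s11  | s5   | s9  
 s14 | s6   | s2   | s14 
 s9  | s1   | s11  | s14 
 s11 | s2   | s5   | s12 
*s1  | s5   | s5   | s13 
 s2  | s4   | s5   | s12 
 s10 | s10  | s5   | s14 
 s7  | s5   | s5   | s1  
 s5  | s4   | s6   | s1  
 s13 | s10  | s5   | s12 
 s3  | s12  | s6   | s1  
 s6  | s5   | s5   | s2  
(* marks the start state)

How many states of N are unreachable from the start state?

BFS from s1 reaches {s1, s2, s4, s5, s6, s9, s10, s11, s12, s13, s14}; the 4 state(s) s0, s3, s7, s8 are never visited.

4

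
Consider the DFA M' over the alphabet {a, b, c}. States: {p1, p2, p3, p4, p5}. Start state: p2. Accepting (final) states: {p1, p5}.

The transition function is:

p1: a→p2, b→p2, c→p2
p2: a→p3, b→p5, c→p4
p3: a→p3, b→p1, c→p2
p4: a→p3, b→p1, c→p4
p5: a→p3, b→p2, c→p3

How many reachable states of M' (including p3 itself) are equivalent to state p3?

3

Initial partition by acceptance: {p1,p5} | {p2,p3,p4}.
No further refinement is possible. Final partition (2 blocks): {p1,p5} | {p2,p3,p4}.
State p3 belongs to the block {p2,p3,p4}, which has 3 states.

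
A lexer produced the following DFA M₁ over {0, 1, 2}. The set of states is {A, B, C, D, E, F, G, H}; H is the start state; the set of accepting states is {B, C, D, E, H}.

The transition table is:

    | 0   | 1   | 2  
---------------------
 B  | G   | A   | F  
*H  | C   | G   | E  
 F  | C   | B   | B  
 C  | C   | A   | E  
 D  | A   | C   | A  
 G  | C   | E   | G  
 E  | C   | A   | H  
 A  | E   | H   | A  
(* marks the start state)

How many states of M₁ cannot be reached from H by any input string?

BFS from H reaches {A, C, E, G, H}; the 3 state(s) B, D, F are never visited.

3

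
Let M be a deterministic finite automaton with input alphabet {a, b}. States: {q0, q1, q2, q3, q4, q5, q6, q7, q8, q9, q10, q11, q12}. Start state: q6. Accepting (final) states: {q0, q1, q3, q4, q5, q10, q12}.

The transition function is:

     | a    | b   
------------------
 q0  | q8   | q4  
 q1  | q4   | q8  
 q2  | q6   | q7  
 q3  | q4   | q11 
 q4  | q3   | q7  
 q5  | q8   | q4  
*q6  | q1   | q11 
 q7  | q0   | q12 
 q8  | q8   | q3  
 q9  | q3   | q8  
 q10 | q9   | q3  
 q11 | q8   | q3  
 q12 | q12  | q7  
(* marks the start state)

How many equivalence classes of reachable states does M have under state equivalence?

7

First remove the unreachable states {q2,q5,q9,q10}; 9 states remain.
P0 = {q0,q1,q3,q4,q12} | {q6,q7,q8,q11}.
On input a, block {q0,q1,q3,q4,q12} splits into {q1,q3,q4,q12} and {q0}.
Refine {q6,q7,q8,q11} on symbol a: members go to different blocks, giving {q8,q11} and {q6} and {q7}.
Split {q1,q3,q4,q12} by δ(·,b) → {q1,q3} and {q4,q12}.
On input a, block {q4,q12} splits into {q4} and {q12}.
No further refinement is possible. Final partition (7 blocks): {q1,q3} | {q8,q11} | {q0} | {q6} | {q7} | {q4} | {q12}.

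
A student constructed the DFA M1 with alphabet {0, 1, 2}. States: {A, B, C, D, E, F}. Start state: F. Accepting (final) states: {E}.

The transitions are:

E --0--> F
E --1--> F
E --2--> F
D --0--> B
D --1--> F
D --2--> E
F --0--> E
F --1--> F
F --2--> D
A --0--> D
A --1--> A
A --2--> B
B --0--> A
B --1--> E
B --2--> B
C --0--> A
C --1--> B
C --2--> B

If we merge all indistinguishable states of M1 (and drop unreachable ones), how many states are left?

Reachable states from the start: {A,B,D,E,F}. Unreachable: {C} — drop them.
Start with accepting vs non-accepting: {E} | {A,B,D,F}.
On input 0, block {A,B,D,F} splits into {A,B,D} and {F}.
Refine {A,B,D} on symbol 1: members go to different blocks, giving {A} and {B} and {D}.
The partition is now stable with 5 blocks: {E} | {A} | {F} | {B} | {D}.

5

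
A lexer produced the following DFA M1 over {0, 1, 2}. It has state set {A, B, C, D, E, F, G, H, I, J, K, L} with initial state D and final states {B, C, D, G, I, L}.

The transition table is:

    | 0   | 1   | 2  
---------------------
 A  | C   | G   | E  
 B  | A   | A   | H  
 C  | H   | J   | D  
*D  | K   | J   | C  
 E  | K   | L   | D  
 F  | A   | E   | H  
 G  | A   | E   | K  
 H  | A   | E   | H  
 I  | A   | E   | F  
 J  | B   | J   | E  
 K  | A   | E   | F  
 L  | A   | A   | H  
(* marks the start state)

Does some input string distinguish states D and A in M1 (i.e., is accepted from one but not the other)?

States {I} cannot be reached from the start state, so discard them.
Initial partition by acceptance: {B,C,D,G,L} | {A,E,F,H,J,K}.
Refine {B,C,D,G,L} on symbol 2: members go to different blocks, giving {B,G,L} and {C,D}.
On input 0, block {A,E,F,H,J,K} splits into {E,F,H,K} and {A} and {J}.
Refine {B,G,L} on symbol 1: members go to different blocks, giving {B,L} and {G}.
Refine {E,F,H,K} on symbol 0: members go to different blocks, giving {F,H,K} and {E}.
Stable partition: {B,L} | {F,H,K} | {C,D} | {A} | {J} | {G} | {E} — 7 equivalence classes.
D and A end up in different blocks, so they are distinguishable. For instance, the string 'ε' is accepted from only D.

Yes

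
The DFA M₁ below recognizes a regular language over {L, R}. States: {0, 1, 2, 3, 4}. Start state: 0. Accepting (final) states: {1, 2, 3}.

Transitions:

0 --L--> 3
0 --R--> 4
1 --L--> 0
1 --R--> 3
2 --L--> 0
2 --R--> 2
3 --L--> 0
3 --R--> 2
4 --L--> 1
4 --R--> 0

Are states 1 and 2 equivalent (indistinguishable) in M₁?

All states are reachable from the start state.
Start with accepting vs non-accepting: {1,2,3} | {0,4}.
The partition is now stable with 2 blocks: {1,2,3} | {0,4}.
1 and 2 lie in the same block of the stable partition, so they are equivalent — no string distinguishes them.

Yes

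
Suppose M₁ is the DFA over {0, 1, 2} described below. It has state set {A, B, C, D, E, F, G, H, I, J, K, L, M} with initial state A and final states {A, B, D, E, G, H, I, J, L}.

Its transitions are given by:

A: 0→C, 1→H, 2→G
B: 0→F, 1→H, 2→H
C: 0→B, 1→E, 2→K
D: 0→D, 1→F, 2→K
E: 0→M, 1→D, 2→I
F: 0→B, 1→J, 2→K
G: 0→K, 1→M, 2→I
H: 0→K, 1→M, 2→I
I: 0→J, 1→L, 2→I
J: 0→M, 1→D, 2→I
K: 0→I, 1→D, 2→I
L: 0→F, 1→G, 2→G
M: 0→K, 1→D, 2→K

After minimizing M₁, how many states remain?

8

Every state is reachable, so we keep all 13.
P0 = {A,B,D,E,G,H,I,J,L} | {C,F,K,M}.
Split {A,B,D,E,G,H,I,J,L} by δ(·,0) → {A,B,E,G,H,J,L} and {D,I}.
Split {A,B,E,G,H,J,L} by δ(·,1) → {A,B,L} and {E,J} and {G,H}.
On input 0, block {C,F,K,M} splits into {C,F} and {K} and {M}.
Split {D,I} by δ(·,0) → {D} and {I}.
The partition is now stable with 8 blocks: {A,B,L} | {C,F} | {D} | {E,J} | {G,H} | {K} | {M} | {I}.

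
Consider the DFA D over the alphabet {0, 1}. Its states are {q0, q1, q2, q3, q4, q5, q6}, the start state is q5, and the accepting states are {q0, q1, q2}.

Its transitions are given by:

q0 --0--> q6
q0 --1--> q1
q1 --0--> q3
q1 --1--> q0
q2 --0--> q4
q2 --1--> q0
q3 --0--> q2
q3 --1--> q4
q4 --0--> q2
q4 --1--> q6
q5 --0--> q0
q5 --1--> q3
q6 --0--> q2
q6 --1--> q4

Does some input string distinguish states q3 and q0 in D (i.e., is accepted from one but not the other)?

Yes

Every state is reachable, so we keep all 7.
Start with accepting vs non-accepting: {q0,q1,q2} | {q3,q4,q5,q6}.
Stable partition: {q0,q1,q2} | {q3,q4,q5,q6} — 2 equivalence classes.
q3 and q0 end up in different blocks, so they are distinguishable. For instance, the string 'ε' is accepted from only q0.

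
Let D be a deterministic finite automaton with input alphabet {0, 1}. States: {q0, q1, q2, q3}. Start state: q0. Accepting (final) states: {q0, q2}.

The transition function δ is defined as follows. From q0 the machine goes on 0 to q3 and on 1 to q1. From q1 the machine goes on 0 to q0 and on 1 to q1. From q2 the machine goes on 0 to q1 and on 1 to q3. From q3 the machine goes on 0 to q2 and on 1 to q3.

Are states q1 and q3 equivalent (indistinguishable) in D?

Yes

P0 = {q0,q2} | {q1,q3}.
The partition is now stable with 2 blocks: {q0,q2} | {q1,q3}.
q1 and q3 lie in the same block of the stable partition, so they are equivalent — no string distinguishes them.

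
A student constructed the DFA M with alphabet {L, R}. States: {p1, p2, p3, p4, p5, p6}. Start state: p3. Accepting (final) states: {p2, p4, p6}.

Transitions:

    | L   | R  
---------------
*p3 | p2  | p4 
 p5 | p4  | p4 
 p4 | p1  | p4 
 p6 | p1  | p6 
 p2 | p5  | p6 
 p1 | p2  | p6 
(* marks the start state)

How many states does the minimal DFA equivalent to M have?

Every state is reachable, so we keep all 6.
P0 = {p2,p4,p6} | {p1,p3,p5}.
Stable partition: {p2,p4,p6} | {p1,p3,p5} — 2 equivalence classes.

2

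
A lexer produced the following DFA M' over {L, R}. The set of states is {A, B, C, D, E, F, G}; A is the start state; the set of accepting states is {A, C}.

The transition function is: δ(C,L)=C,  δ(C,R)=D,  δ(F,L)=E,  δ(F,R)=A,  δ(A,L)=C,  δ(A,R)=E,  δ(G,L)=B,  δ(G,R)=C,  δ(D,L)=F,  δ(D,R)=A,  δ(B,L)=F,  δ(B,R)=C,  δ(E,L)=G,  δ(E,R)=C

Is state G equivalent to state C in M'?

All states are reachable from the start state.
Initial partition by acceptance: {A,C} | {B,D,E,F,G}.
No further refinement is possible. Final partition (2 blocks): {A,C} | {B,D,E,F,G}.
G and C end up in different blocks, so they are distinguishable. For instance, the string 'ε' is accepted from only C.

No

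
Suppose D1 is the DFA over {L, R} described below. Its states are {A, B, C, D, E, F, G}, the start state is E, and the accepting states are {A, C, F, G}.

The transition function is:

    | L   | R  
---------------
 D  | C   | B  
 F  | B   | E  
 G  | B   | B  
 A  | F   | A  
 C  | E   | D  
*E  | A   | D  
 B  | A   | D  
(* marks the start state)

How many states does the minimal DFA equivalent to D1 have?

5

Reachable states from the start: {A,B,C,D,E,F}. Unreachable: {G} — drop them.
P0 = {A,C,F} | {B,D,E}.
On input L, block {A,C,F} splits into {C,F} and {A}.
Refine {B,D,E} on symbol L: members go to different blocks, giving {B,E} and {D}.
Refine {C,F} on symbol R: members go to different blocks, giving {C} and {F}.
Stable partition: {C} | {B,E} | {A} | {D} | {F} — 5 equivalence classes.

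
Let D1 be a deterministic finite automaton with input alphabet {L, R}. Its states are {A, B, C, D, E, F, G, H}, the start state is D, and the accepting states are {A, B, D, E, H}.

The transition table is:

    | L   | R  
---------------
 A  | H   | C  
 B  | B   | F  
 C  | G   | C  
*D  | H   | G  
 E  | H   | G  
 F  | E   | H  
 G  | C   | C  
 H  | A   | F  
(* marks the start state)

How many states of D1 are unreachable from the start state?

1

Starting at D and following transitions, the reachable set is {A, C, D, E, F, G, H}. That leaves B unreachable — 1 in total.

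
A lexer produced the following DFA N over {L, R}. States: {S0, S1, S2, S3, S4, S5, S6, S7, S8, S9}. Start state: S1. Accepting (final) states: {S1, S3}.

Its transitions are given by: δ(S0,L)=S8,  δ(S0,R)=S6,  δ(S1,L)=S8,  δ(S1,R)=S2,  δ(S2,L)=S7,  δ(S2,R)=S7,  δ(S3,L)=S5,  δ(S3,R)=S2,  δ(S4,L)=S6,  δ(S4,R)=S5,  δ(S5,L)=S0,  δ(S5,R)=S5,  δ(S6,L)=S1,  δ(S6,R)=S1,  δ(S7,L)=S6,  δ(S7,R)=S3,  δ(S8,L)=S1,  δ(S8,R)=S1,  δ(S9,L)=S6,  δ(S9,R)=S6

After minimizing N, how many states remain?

7

First remove the unreachable states {S4,S9}; 8 states remain.
Initial partition by acceptance: {S1,S3} | {S0,S2,S5,S6,S7,S8}.
On input L, block {S0,S2,S5,S6,S7,S8} splits into {S0,S2,S5,S7} and {S6,S8}.
On input L, block {S1,S3} splits into {S1} and {S3}.
On input L, block {S0,S2,S5,S7} splits into {S0,S7} and {S2,S5}.
On input R, block {S0,S7} splits into {S0} and {S7}.
Refine {S2,S5} on symbol L: members go to different blocks, giving {S2} and {S5}.
No further refinement is possible. Final partition (7 blocks): {S1} | {S0} | {S6,S8} | {S3} | {S2} | {S7} | {S5}.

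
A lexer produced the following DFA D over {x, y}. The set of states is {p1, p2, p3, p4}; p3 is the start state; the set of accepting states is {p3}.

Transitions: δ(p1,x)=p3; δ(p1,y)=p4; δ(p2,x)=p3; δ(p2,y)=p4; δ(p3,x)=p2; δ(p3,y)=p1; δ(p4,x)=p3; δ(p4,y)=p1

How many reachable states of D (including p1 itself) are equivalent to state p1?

3

All states are reachable from the start state.
P0 = {p3} | {p1,p2,p4}.
The partition is now stable with 2 blocks: {p3} | {p1,p2,p4}.
State p1 belongs to the block {p1,p2,p4}, which has 3 states.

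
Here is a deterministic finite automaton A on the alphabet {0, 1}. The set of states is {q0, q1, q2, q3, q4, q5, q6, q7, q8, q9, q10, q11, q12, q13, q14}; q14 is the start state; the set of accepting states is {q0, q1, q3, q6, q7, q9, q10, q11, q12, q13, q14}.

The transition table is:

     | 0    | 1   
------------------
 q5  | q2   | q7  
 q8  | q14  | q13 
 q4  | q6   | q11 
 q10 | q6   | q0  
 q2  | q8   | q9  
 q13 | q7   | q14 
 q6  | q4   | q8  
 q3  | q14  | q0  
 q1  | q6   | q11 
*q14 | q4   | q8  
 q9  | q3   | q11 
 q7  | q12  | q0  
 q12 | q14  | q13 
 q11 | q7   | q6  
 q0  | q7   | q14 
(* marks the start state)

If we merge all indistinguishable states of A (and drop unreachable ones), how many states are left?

States {q1,q2,q3,q5,q9,q10} cannot be reached from the start state, so discard them.
Start with accepting vs non-accepting: {q0,q6,q7,q11,q12,q13,q14} | {q4,q8}.
On input 0, block {q0,q6,q7,q11,q12,q13,q14} splits into {q0,q7,q11,q12,q13} and {q6,q14}.
Split {q0,q7,q11,q12,q13} by δ(·,0) → {q0,q7,q11,q13} and {q12}.
Refine {q0,q7,q11,q13} on symbol 0: members go to different blocks, giving {q0,q11,q13} and {q7}.
The partition is now stable with 5 blocks: {q0,q11,q13} | {q4,q8} | {q6,q14} | {q12} | {q7}.

5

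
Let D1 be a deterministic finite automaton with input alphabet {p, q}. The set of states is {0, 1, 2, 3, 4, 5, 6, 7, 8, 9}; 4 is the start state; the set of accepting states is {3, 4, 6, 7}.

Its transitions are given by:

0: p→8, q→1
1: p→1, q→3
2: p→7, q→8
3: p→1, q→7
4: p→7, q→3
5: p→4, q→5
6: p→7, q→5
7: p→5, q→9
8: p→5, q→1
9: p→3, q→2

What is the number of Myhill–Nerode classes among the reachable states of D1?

8

States {0,6} cannot be reached from the start state, so discard them.
P0 = {3,4,7} | {1,2,5,8,9}.
Split {3,4,7} by δ(·,p) → {3,7} and {4}.
Refine {3,7} on symbol q: members go to different blocks, giving {3} and {7}.
Split {1,2,5,8,9} by δ(·,p) → {1,8} and {2} and {5} and {9}.
Split {1,8} by δ(·,p) → {1} and {8}.
The partition is now stable with 8 blocks: {3} | {1} | {4} | {7} | {2} | {5} | {9} | {8}.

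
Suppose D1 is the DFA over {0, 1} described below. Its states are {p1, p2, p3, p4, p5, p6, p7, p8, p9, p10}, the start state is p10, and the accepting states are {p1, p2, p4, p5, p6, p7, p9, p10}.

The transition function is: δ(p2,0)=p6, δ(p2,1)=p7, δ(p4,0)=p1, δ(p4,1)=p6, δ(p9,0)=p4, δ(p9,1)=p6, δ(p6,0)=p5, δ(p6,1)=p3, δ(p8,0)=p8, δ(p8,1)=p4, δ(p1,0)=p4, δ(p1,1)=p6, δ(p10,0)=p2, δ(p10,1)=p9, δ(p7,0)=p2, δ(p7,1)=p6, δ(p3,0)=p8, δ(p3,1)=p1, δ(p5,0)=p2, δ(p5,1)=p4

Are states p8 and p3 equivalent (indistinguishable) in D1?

Yes

Every state is reachable, so we keep all 10.
Start with accepting vs non-accepting: {p1,p2,p4,p5,p6,p7,p9,p10} | {p3,p8}.
On input 1, block {p1,p2,p4,p5,p6,p7,p9,p10} splits into {p1,p2,p4,p5,p7,p9,p10} and {p6}.
Refine {p1,p2,p4,p5,p7,p9,p10} on symbol 0: members go to different blocks, giving {p1,p4,p5,p7,p9,p10} and {p2}.
Split {p1,p4,p5,p7,p9,p10} by δ(·,0) → {p1,p4,p9} and {p5,p7,p10}.
Split {p5,p7,p10} by δ(·,1) → {p5,p10} and {p7}.
No further refinement is possible. Final partition (6 blocks): {p1,p4,p9} | {p3,p8} | {p6} | {p2} | {p5,p10} | {p7}.
p8 and p3 lie in the same block of the stable partition, so they are equivalent — no string distinguishes them.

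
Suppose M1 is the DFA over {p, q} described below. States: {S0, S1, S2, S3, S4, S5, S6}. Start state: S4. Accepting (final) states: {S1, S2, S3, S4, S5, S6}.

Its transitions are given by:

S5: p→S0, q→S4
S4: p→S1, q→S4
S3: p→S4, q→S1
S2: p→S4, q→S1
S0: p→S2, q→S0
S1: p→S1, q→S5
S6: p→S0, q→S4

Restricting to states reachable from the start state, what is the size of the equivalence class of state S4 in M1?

1

States {S3,S6} cannot be reached from the start state, so discard them.
Start with accepting vs non-accepting: {S1,S2,S4,S5} | {S0}.
On input p, block {S1,S2,S4,S5} splits into {S1,S2,S4} and {S5}.
Split {S1,S2,S4} by δ(·,q) → {S2,S4} and {S1}.
Split {S2,S4} by δ(·,p) → {S2} and {S4}.
Stable partition: {S2} | {S0} | {S5} | {S1} | {S4} — 5 equivalence classes.
The equivalence class containing S4 is {S4}, of size 1.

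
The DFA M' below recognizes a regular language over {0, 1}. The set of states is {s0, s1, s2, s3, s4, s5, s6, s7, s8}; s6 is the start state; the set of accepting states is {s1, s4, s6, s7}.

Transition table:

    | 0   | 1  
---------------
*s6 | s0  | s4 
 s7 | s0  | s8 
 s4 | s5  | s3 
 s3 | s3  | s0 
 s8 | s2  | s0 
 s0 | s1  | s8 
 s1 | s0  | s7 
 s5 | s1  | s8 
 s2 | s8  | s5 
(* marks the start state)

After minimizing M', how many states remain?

Every state is reachable, so we keep all 9.
Start with accepting vs non-accepting: {s1,s4,s6,s7} | {s0,s2,s3,s5,s8}.
Refine {s1,s4,s6,s7} on symbol 1: members go to different blocks, giving {s1,s6} and {s4,s7}.
Refine {s0,s2,s3,s5,s8} on symbol 0: members go to different blocks, giving {s2,s3,s8} and {s0,s5}.
Stable partition: {s1,s6} | {s2,s3,s8} | {s4,s7} | {s0,s5} — 4 equivalence classes.

4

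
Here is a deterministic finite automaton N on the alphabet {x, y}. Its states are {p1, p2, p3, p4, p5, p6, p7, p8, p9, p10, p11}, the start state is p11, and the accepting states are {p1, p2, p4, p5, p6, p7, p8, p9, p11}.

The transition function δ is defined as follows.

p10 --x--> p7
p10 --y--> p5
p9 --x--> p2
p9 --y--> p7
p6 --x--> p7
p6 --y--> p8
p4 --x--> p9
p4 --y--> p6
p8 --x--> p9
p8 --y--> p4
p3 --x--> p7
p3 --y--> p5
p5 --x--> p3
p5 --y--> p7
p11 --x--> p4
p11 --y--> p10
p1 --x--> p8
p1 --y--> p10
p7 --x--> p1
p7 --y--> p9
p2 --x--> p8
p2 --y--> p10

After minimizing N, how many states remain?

5

All states are reachable from the start state.
Start with accepting vs non-accepting: {p1,p2,p4,p5,p6,p7,p8,p9,p11} | {p3,p10}.
Refine {p1,p2,p4,p5,p6,p7,p8,p9,p11} on symbol x: members go to different blocks, giving {p1,p2,p4,p6,p7,p8,p9,p11} and {p5}.
On input y, block {p1,p2,p4,p6,p7,p8,p9,p11} splits into {p4,p6,p7,p8,p9} and {p1,p2,p11}.
Refine {p4,p6,p7,p8,p9} on symbol x: members go to different blocks, giving {p4,p6,p8} and {p7,p9}.
Stable partition: {p4,p6,p8} | {p3,p10} | {p5} | {p1,p2,p11} | {p7,p9} — 5 equivalence classes.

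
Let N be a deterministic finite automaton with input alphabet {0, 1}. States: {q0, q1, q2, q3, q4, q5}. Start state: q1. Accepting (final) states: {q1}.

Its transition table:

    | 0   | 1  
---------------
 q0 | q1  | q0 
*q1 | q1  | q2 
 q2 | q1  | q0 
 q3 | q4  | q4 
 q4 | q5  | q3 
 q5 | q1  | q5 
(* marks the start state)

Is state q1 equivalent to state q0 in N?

No

Reachable states from the start: {q0,q1,q2}. Unreachable: {q3,q4,q5} — drop them.
Initial partition by acceptance: {q1} | {q0,q2}.
Stable partition: {q1} | {q0,q2} — 2 equivalence classes.
q1 and q0 end up in different blocks, so they are distinguishable. For instance, the string 'ε' is accepted from only q1.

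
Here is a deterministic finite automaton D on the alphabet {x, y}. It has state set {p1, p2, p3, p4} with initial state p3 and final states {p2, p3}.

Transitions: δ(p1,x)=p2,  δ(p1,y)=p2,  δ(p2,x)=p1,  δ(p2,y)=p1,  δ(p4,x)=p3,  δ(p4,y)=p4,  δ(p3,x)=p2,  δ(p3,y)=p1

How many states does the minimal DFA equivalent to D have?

3

First remove the unreachable states {p4}; 3 states remain.
P0 = {p2,p3} | {p1}.
Refine {p2,p3} on symbol x: members go to different blocks, giving {p2} and {p3}.
The partition is now stable with 3 blocks: {p2} | {p1} | {p3}.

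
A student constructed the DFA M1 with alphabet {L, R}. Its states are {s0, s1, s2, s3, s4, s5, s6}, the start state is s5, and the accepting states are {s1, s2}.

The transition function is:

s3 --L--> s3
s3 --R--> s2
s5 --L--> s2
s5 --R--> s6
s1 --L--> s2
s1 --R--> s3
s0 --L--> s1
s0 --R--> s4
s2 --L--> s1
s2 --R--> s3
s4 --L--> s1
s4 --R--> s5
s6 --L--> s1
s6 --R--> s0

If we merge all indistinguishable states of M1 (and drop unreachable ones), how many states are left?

Every state is reachable, so we keep all 7.
Initial partition by acceptance: {s1,s2} | {s0,s3,s4,s5,s6}.
Split {s0,s3,s4,s5,s6} by δ(·,L) → {s0,s4,s5,s6} and {s3}.
Stable partition: {s1,s2} | {s0,s4,s5,s6} | {s3} — 3 equivalence classes.

3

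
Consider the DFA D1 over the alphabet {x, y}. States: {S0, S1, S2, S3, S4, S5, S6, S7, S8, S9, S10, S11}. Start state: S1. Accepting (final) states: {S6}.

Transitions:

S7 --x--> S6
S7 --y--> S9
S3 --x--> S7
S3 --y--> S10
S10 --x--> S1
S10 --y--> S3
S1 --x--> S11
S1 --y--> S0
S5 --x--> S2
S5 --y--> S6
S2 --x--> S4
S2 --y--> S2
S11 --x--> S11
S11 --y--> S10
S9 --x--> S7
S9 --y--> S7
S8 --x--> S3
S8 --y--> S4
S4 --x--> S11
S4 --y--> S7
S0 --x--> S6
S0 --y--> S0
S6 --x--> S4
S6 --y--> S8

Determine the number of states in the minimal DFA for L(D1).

10

First remove the unreachable states {S2,S5}; 10 states remain.
P0 = {S6} | {S0,S1,S3,S4,S7,S8,S9,S10,S11}.
Split {S0,S1,S3,S4,S7,S8,S9,S10,S11} by δ(·,x) → {S1,S3,S4,S8,S9,S10,S11} and {S0,S7}.
Refine {S1,S3,S4,S8,S9,S10,S11} on symbol x: members go to different blocks, giving {S1,S4,S8,S10,S11} and {S3,S9}.
On input x, block {S1,S4,S8,S10,S11} splits into {S1,S4,S10,S11} and {S8}.
On input y, block {S1,S4,S10,S11} splits into {S1,S4} and {S10} and {S11}.
Refine {S0,S7} on symbol y: members go to different blocks, giving {S0} and {S7}.
Refine {S1,S4} on symbol y: members go to different blocks, giving {S1} and {S4}.
Split {S3,S9} by δ(·,y) → {S3} and {S9}.
No further refinement is possible. Final partition (10 blocks): {S6} | {S1} | {S0} | {S3} | {S8} | {S10} | {S11} | {S7} | {S4} | {S9}.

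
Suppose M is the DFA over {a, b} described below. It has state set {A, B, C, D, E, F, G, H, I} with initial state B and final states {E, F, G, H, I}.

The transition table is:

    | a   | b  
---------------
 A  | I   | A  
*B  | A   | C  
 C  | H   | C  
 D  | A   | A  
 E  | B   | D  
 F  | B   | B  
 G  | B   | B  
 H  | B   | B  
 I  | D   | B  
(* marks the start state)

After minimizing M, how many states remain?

First remove the unreachable states {E,F,G}; 6 states remain.
P0 = {H,I} | {A,B,C,D}.
On input a, block {A,B,C,D} splits into {A,C} and {B,D}.
The partition is now stable with 3 blocks: {H,I} | {A,C} | {B,D}.

3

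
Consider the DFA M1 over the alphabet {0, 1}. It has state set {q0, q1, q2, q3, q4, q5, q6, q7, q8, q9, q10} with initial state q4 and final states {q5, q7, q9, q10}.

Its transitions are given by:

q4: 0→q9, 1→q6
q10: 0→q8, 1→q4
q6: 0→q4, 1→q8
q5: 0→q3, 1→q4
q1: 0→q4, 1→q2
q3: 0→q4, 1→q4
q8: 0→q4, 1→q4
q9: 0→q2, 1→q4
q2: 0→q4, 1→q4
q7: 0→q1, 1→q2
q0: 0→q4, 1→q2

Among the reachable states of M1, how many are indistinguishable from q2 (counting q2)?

States {q0,q1,q3,q5,q7,q10} cannot be reached from the start state, so discard them.
P0 = {q9} | {q2,q4,q6,q8}.
Split {q2,q4,q6,q8} by δ(·,0) → {q2,q6,q8} and {q4}.
Refine {q2,q6,q8} on symbol 1: members go to different blocks, giving {q2,q8} and {q6}.
The partition is now stable with 4 blocks: {q9} | {q2,q8} | {q4} | {q6}.
The equivalence class containing q2 is {q2,q8}, of size 2.

2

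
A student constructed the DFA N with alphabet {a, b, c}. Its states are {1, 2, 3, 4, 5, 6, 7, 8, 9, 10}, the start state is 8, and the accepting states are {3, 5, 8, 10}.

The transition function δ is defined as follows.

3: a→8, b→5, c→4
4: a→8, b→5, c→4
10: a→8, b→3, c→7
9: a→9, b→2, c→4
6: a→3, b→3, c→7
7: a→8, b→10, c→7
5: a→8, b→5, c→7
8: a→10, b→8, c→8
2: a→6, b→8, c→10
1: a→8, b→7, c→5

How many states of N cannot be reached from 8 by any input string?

4

BFS from 8 reaches {3, 4, 5, 7, 8, 10}; the 4 state(s) 1, 2, 6, 9 are never visited.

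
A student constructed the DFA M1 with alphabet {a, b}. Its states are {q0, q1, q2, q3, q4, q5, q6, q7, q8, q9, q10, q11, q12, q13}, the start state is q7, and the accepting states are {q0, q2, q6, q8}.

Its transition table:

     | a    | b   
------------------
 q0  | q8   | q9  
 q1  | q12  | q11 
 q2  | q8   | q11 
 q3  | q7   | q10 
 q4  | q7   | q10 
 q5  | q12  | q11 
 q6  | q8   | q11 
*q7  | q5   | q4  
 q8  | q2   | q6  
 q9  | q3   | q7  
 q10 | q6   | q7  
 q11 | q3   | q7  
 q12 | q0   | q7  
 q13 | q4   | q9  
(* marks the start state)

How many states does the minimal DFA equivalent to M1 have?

7

First remove the unreachable states {q1,q13}; 12 states remain.
Initial partition by acceptance: {q0,q2,q6,q8} | {q3,q4,q5,q7,q9,q10,q11,q12}.
Refine {q0,q2,q6,q8} on symbol b: members go to different blocks, giving {q0,q2,q6} and {q8}.
Split {q3,q4,q5,q7,q9,q10,q11,q12} by δ(·,a) → {q3,q4,q5,q7,q9,q11} and {q10,q12}.
On input a, block {q3,q4,q5,q7,q9,q11} splits into {q3,q4,q7,q9,q11} and {q5}.
Split {q3,q4,q7,q9,q11} by δ(·,a) → {q3,q4,q9,q11} and {q7}.
On input a, block {q3,q4,q9,q11} splits into {q3,q4} and {q9,q11}.
No further refinement is possible. Final partition (7 blocks): {q0,q2,q6} | {q3,q4} | {q8} | {q10,q12} | {q5} | {q7} | {q9,q11}.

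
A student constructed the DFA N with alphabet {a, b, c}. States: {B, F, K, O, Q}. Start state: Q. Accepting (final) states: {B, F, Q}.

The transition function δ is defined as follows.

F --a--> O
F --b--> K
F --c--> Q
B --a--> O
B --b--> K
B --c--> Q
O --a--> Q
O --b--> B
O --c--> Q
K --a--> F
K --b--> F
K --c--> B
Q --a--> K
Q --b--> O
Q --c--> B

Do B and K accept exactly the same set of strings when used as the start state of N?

No

All states are reachable from the start state.
Initial partition by acceptance: {B,F,Q} | {K,O}.
Stable partition: {B,F,Q} | {K,O} — 2 equivalence classes.
B and K end up in different blocks, so they are distinguishable. For instance, the string 'ε' is accepted from only B.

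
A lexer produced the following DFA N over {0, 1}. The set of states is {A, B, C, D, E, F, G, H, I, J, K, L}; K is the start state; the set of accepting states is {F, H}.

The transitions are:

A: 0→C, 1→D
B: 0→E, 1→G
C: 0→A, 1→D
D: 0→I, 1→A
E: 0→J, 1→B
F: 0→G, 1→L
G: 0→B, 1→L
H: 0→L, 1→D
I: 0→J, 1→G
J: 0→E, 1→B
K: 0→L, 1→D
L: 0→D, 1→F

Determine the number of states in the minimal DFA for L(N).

8

States {H} cannot be reached from the start state, so discard them.
Start with accepting vs non-accepting: {F} | {A,B,C,D,E,G,I,J,K,L}.
On input 1, block {A,B,C,D,E,G,I,J,K,L} splits into {A,B,C,D,E,G,I,J,K} and {L}.
Split {A,B,C,D,E,G,I,J,K} by δ(·,0) → {A,B,C,D,E,G,I,J} and {K}.
On input 1, block {A,B,C,D,E,G,I,J} splits into {A,B,C,D,E,I,J} and {G}.
Split {A,B,C,D,E,I,J} by δ(·,1) → {A,C,D,E,J} and {B,I}.
Refine {A,C,D,E,J} on symbol 0: members go to different blocks, giving {A,C,E,J} and {D}.
Split {A,C,E,J} by δ(·,1) → {A,C} and {E,J}.
No further refinement is possible. Final partition (8 blocks): {F} | {A,C} | {L} | {K} | {G} | {B,I} | {D} | {E,J}.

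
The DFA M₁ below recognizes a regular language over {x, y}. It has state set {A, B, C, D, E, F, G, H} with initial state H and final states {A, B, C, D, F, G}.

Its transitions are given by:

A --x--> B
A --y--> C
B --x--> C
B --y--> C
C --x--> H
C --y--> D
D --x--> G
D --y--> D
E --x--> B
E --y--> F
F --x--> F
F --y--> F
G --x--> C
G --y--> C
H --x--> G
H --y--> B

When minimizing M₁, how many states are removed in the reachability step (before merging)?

Starting at H and following transitions, the reachable set is {B, C, D, G, H}. That leaves A, E, F unreachable — 3 in total.

3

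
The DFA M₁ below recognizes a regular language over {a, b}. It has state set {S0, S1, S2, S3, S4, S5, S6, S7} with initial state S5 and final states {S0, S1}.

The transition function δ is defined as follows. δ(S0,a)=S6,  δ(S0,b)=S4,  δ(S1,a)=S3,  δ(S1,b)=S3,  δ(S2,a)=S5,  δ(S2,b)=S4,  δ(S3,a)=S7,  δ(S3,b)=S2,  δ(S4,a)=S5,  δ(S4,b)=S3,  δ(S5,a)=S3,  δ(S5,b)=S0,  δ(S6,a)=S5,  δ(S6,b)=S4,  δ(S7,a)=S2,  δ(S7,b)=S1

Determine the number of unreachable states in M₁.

Every one of the 8 states is reachable from S5.

0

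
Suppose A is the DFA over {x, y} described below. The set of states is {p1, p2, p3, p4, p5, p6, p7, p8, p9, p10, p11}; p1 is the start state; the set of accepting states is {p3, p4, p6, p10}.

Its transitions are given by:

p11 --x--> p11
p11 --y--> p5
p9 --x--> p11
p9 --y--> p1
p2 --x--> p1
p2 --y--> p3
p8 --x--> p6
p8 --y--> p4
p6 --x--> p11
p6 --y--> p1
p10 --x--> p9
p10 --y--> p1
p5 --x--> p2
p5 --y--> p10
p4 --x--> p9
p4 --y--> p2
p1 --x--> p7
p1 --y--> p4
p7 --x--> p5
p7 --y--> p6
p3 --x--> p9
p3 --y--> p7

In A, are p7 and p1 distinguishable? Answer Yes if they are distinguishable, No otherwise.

No

First remove the unreachable states {p8}; 10 states remain.
P0 = {p3,p4,p6,p10} | {p1,p2,p5,p7,p9,p11}.
On input y, block {p1,p2,p5,p7,p9,p11} splits into {p1,p2,p5,p7} and {p9,p11}.
No further refinement is possible. Final partition (3 blocks): {p3,p4,p6,p10} | {p1,p2,p5,p7} | {p9,p11}.
p7 and p1 lie in the same block of the stable partition, so they are equivalent — no string distinguishes them.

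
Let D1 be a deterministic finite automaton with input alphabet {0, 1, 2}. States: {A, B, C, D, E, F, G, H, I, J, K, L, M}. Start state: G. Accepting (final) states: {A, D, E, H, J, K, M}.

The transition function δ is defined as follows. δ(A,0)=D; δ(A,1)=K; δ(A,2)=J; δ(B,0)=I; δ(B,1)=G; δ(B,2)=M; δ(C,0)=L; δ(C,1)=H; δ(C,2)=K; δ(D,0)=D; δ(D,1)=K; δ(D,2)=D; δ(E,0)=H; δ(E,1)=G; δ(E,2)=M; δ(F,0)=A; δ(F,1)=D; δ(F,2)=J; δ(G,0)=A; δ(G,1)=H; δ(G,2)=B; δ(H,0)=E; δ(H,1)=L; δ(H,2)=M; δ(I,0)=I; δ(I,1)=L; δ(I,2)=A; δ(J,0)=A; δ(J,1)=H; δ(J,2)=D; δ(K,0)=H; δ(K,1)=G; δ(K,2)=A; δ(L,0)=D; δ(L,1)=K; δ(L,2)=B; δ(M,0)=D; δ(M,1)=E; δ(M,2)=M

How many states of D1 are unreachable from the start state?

Starting at G and following transitions, the reachable set is {A, B, D, E, G, H, I, J, K, L, M}. That leaves C, F unreachable — 2 in total.

2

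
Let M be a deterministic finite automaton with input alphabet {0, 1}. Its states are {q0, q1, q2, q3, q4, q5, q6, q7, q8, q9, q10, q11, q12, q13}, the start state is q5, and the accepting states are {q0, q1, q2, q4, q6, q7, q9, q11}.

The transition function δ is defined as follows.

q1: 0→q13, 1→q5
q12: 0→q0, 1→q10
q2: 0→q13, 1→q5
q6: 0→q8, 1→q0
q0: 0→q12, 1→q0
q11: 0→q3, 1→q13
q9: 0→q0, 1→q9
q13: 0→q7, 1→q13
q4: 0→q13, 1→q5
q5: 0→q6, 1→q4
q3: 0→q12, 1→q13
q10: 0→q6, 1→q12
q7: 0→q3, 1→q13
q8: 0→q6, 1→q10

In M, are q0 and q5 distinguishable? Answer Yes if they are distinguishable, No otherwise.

Reachable states from the start: {q0,q3,q4,q5,q6,q7,q8,q10,q12,q13}. Unreachable: {q1,q2,q9,q11} — drop them.
P0 = {q0,q4,q6,q7} | {q3,q5,q8,q10,q12,q13}.
Refine {q0,q4,q6,q7} on symbol 1: members go to different blocks, giving {q0,q6} and {q4,q7}.
Split {q3,q5,q8,q10,q12,q13} by δ(·,0) → {q5,q8,q10,q12} and {q3} and {q13}.
Split {q5,q8,q10,q12} by δ(·,1) → {q8,q10,q12} and {q5}.
Refine {q4,q7} on symbol 0: members go to different blocks, giving {q4} and {q7}.
No further refinement is possible. Final partition (7 blocks): {q0,q6} | {q8,q10,q12} | {q4} | {q3} | {q13} | {q5} | {q7}.
q0 and q5 end up in different blocks, so they are distinguishable. For instance, the string 'ε' is accepted from only q0.

Yes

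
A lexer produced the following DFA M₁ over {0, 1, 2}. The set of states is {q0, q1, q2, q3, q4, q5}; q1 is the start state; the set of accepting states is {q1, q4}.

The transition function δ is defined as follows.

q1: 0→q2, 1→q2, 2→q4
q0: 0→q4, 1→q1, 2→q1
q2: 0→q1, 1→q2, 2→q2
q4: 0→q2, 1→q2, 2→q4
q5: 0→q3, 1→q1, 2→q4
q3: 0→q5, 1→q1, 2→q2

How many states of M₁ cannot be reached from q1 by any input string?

3

BFS from q1 reaches {q1, q2, q4}; the 3 state(s) q0, q3, q5 are never visited.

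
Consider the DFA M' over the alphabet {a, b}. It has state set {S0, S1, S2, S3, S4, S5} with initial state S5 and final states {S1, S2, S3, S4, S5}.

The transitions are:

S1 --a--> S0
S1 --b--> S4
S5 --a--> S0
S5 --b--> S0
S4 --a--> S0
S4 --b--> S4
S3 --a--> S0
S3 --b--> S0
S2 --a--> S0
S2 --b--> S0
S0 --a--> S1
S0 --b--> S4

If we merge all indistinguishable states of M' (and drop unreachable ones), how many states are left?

3

First remove the unreachable states {S2,S3}; 4 states remain.
P0 = {S1,S4,S5} | {S0}.
Refine {S1,S4,S5} on symbol b: members go to different blocks, giving {S1,S4} and {S5}.
The partition is now stable with 3 blocks: {S1,S4} | {S0} | {S5}.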